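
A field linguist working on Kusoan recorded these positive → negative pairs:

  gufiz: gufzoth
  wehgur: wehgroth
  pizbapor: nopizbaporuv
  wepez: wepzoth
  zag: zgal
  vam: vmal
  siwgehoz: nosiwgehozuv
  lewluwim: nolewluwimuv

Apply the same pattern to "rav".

rval

"rav" has 1 vowel. The stems with 1 vowel (vam → vmal, zag → zgal) delete the last vowel and add -al.
The other patterns: stems with 2 vowels delete the last vowel and add -oth; stems with 3 vowels add no- … -uv around the stem.
So rav → rval.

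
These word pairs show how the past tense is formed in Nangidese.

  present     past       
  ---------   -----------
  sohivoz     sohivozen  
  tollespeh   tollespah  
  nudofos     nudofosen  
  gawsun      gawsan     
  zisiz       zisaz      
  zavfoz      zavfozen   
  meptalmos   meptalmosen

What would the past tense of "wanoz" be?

wanozen

"wanoz" has last vowel 'o'. The stems whose last vowel is 'o' (zavfoz → zavfozen, nudofos → nudofosen, meptalmos → meptalmosen) add -en.
So wanoz → wanozen.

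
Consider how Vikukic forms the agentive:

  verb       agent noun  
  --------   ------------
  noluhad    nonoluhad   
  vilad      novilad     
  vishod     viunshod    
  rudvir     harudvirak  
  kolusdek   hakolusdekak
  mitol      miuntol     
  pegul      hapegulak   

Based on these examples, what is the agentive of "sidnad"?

nosidnad

"sidnad" has last vowel 'a'. The stems whose last vowel is 'a' (vilad → novilad, noluhad → nonoluhad) add the prefix no-.
The other patterns: stems whose last vowel is 'o' insert -un- after the first vowel; stems whose last vowel is 'e', 'i' or 'u' add ha- … -ak around the stem.
So sidnad → nosidnad.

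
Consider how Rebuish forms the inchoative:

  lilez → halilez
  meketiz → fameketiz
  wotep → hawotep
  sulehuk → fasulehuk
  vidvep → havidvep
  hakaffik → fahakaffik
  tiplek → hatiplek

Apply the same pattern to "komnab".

tiplek and sulehuk both end in -k yet inflect differently (hatiplek, fasulehuk), so the final letter is not what conditions the rule; the number of vowels is.
"komnab" has 2 vowels. The stems with 2 vowels (wotep → hawotep, lilez → halilez, vidvep → havidvep) add the prefix ha-.
So komnab → hakomnab.

hakomnab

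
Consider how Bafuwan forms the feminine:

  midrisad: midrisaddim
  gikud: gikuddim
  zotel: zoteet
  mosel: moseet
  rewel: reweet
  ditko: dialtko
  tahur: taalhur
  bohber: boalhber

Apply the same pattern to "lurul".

gikud and tahur both have last vowel 'u' yet inflect differently (gikuddim, taalhur), so the last vowel is not what conditions the rule; the final letter is.
"lurul" ends in -l. The stems ending in -l (zotel → zoteet, mosel → moseet, rewel → reweet) drop the final letter and add -et.
The other patterns: stems ending in -d double the final consonant and add -im; stems ending in -o or -r insert -al- after the first vowel.
So lurul → luruet.

luruet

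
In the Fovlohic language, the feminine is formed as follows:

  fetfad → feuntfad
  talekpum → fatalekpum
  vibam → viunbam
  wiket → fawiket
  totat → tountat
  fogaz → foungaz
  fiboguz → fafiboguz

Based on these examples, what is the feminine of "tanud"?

fatanud

totat and wiket both end in -t yet inflect differently (tountat, fawiket), so the final letter is not what conditions the rule; the last vowel is.
"tanud" has last vowel 'u'. The stems whose last vowel is 'u' (fiboguz → fafiboguz, talekpum → fatalekpum) add the prefix fa-.
The other pattern: stems whose last vowel is 'a' insert -un- after the first vowel.
So tanud → fatanud.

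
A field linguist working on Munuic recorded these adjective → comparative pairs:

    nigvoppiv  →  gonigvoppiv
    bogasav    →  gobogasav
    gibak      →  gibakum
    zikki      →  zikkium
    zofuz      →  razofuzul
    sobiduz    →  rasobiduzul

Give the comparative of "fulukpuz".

bogasav and gibak both have last vowel 'a' yet inflect differently (gobogasav, gibakum), so the last vowel is not what conditions the rule; the final letter is.
"fulukpuz" ends in -z. The stems ending in -z (zofuz → razofuzul, sobiduz → rasobiduzul) add ra- … -ul around the stem.
The other patterns: stems ending in -v add the prefix go-; stems ending in -i or -k add -um.
So fulukpuz → rafulukpuzul.

rafulukpuzul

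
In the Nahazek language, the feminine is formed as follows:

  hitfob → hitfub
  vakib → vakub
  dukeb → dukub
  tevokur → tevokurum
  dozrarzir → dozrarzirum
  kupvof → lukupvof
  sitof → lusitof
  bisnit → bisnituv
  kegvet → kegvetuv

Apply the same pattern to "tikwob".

vakib and dozrarzir both have last vowel 'i' yet inflect differently (vakub, dozrarzirum), so the last vowel is not what conditions the rule; the final letter is.
"tikwob" ends in -b. The stems ending in -b (hitfob → hitfub, vakib → vakub, dukeb → dukub) change the last vowel to 'u'.
The other patterns: stems ending in -r add -um; stems ending in -f add the prefix lu-; stems ending in -t add -uv.
So tikwob → tikwub.

tikwub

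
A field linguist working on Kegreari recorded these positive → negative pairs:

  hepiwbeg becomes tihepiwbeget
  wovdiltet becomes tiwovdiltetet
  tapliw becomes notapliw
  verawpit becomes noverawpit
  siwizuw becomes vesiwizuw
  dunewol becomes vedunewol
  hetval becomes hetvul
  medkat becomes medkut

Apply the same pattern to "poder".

wovdiltet and verawpit both end in -t yet inflect differently (tiwovdiltetet, noverawpit), so the final letter is not what conditions the rule; the last vowel is.
"poder" has last vowel 'e'. The stems whose last vowel is 'e' (hepiwbeg → tihepiwbeget, wovdiltet → tiwovdiltetet) add ti- … -et around the stem.
The other patterns: stems whose last vowel is 'i' add the prefix no-; stems whose last vowel is 'o' or 'u' add the prefix ve-; stems whose last vowel is 'a' change the last vowel to 'u'.
So poder → tipoderet.

tipoderet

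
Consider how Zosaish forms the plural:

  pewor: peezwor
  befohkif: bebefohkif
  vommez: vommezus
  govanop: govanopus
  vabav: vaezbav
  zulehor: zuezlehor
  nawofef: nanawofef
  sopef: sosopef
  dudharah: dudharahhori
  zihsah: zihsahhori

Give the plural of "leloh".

dudharah and vabav both have last vowel 'a' yet inflect differently (dudharahhori, vaezbav), so the last vowel is not what conditions the rule; the final letter is.
"leloh" ends in -h. The stems ending in -h (dudharah → dudharahhori, zihsah → zihsahhori) double the final consonant and add -ori.
So leloh → lelohhori.

lelohhori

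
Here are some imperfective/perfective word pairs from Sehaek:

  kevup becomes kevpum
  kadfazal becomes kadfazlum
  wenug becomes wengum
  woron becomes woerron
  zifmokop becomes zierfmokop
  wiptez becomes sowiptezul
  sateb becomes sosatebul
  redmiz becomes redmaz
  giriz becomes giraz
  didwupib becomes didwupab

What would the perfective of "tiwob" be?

tierwob

kevup and zifmokop both end in -p yet inflect differently (kevpum, zierfmokop), so the final letter is not what conditions the rule; the last vowel is.
"tiwob" has last vowel 'o'. The stems whose last vowel is 'o' (woron → woerron, zifmokop → zierfmokop) insert -er- after the first vowel.
The other patterns: stems whose last vowel is 'a' or 'u' delete the last vowel and add -um; stems whose last vowel is 'e' add so- … -ul around the stem; stems whose last vowel is 'i' change the last vowel to 'a'.
So tiwob → tierwob.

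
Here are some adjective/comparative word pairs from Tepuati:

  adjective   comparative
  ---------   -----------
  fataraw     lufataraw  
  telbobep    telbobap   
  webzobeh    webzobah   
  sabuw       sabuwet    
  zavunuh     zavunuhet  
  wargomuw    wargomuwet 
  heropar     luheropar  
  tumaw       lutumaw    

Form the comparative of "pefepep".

pefepap

"pefepep" has last vowel 'e'. The stems whose last vowel is 'e' (webzobeh → webzobah, telbobep → telbobap) change the last vowel to 'a'.
So pefepep → pefepap.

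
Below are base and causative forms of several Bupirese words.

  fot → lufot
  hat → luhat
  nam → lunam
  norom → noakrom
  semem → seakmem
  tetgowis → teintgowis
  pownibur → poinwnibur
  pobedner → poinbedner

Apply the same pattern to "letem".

leaktem

nam and norom both end in -m yet inflect differently (lunam, noakrom), so the final letter is not what conditions the rule; the number of vowels is.
"letem" has 2 vowels. The stems with 2 vowels (norom → noakrom, semem → seakmem) insert -ak- after the first vowel.
The other patterns: stems with 1 vowel add the prefix lu-; stems with 3 vowels insert -in- after the first vowel.
So letem → leaktem.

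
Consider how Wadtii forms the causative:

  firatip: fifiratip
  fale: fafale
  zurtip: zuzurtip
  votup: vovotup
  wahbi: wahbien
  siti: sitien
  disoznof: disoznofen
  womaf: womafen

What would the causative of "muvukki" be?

firatip and wahbi both have last vowel 'i' yet inflect differently (fifiratip, wahbien), so the last vowel is not what conditions the rule; the final letter is.
"muvukki" ends in -i. The stems ending in -i (wahbi → wahbien, siti → sitien) add -en.
The other pattern: stems ending in -e or -p repeat the first consonant+vowel as a prefix.
So muvukki → muvukkien.

muvukkien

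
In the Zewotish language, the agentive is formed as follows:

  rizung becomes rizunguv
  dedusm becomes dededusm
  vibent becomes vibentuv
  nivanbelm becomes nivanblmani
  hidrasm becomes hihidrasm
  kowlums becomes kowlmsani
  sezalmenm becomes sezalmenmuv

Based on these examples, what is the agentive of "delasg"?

hidrasm and sezalmenm both end in -m yet inflect differently (hihidrasm, sezalmenmuv), so the final letter is not what conditions the rule; the second-to-last letter is.
"delasg" has second-to-last letter 's'. The stems whose second-to-last letter is 's' (hidrasm → hihidrasm, dedusm → dededusm) repeat the first consonant+vowel as a prefix.
So delasg → dedelasg.

dedelasg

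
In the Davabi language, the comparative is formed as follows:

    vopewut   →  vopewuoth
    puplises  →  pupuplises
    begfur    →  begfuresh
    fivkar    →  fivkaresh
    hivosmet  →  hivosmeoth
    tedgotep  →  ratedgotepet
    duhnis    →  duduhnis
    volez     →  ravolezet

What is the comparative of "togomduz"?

ratogomduzet

vopewut and begfur both have last vowel 'u' yet inflect differently (vopewuoth, begfuresh), so the last vowel is not what conditions the rule; the final letter is.
"togomduz" ends in -z. The one such stem in the data (volez → ravolezet) adds ra- … -et around the stem, so the same rule applies.
The other patterns: stems ending in -t drop the final letter and add -oth; stems ending in -r add -esh; stems ending in -s repeat the first consonant+vowel as a prefix.
So togomduz → ratogomduzet.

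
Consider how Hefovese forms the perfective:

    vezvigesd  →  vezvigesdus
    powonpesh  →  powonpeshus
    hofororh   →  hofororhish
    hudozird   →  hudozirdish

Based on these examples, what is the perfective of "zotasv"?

zotasvus

powonpesh and hofororh both end in -h yet inflect differently (powonpeshus, hofororhish), so the final letter is not what conditions the rule; the second-to-last letter is.
"zotasv" has second-to-last letter 's'. The stems whose second-to-last letter is 's' (vezvigesd → vezvigesdus, powonpesh → powonpeshus) add -us.
The other pattern: stems whose second-to-last letter is 'r' add -ish.
So zotasv → zotasvus.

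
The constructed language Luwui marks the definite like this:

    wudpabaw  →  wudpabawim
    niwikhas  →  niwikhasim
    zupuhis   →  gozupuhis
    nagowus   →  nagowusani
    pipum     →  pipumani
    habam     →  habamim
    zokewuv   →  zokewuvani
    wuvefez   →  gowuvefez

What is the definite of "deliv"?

godeliv

"deliv" has last vowel 'i'. The one such stem in the data (zupuhis → gozupuhis) adds the prefix go-, so the same rule applies.
The other patterns: stems whose last vowel is 'a' add -im; stems whose last vowel is 'u' add -ani.
So deliv → godeliv.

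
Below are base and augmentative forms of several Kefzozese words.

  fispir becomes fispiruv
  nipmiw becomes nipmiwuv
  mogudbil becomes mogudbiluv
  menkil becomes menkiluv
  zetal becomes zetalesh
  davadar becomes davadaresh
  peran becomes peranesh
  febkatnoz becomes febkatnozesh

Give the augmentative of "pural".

mogudbil and zetal both end in -l yet inflect differently (mogudbiluv, zetalesh), so the final letter is not what conditions the rule; the last vowel is.
"pural" has last vowel 'a'. The stems whose last vowel is 'a' (zetal → zetalesh, davadar → davadaresh, peran → peranesh) add -esh.
So pural → puralesh.

puralesh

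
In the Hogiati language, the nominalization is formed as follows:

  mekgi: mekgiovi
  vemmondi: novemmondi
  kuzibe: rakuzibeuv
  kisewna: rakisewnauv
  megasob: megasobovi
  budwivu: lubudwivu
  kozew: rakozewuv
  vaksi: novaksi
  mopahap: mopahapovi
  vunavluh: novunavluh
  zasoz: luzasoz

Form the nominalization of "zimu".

luzimu

mekgi and vaksi both end in -i yet inflect differently (mekgiovi, novaksi), so the final letter is not what conditions the rule; the first letter is.
"zimu" begins with z-. The one such stem in the data (zasoz → luzasoz) adds the prefix lu-, so the same rule applies.
So zimu → luzimu.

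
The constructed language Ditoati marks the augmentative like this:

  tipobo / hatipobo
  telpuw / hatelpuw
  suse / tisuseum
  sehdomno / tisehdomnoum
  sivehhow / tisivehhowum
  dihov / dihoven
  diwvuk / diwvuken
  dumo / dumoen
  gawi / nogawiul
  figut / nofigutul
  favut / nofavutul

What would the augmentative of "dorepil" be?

tipobo and sehdomno both end in -o yet inflect differently (hatipobo, tisehdomnoum), so the final letter is not what conditions the rule; the first letter is.
"dorepil" begins with d-. The stems beginning with d- (dihov → dihoven, diwvuk → diwvuken, dumo → dumoen) add -en.
So dorepil → dorepilen.

dorepilen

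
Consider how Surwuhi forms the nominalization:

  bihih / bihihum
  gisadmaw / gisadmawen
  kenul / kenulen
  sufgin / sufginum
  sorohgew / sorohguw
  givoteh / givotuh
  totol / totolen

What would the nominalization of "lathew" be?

"lathew" has last vowel 'e'. The stems whose last vowel is 'e' (sorohgew → sorohguw, givoteh → givotuh) change the last vowel to 'u'.
The other patterns: stems whose last vowel is 'i' add -um; stems whose last vowel is 'a', 'o' or 'u' add -en.
So lathew → lathuw.

lathuw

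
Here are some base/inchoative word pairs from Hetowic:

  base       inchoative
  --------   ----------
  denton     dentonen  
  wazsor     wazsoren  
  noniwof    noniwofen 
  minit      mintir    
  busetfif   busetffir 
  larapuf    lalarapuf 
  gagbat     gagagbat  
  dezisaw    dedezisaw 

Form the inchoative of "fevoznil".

fevoznlir

noniwof and busetfif both end in -f yet inflect differently (noniwofen, busetffir), so the final letter is not what conditions the rule; the last vowel is.
"fevoznil" has last vowel 'i'. The stems whose last vowel is 'i' (minit → mintir, busetfif → busetffir) delete the last vowel and add -ir.
So fevoznil → fevoznlir.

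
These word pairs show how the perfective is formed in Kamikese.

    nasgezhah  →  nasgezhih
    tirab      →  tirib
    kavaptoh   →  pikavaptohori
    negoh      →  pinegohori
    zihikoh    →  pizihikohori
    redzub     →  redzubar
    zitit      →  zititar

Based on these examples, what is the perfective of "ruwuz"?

nasgezhah and kavaptoh both end in -h yet inflect differently (nasgezhih, pikavaptohori), so the final letter is not what conditions the rule; the last vowel is.
"ruwuz" has last vowel 'u'. The one such stem in the data (redzub → redzubar) adds -ar, so the same rule applies.
The other patterns: stems whose last vowel is 'a' change the last vowel to 'i'; stems whose last vowel is 'o' add pi- … -ori around the stem.
So ruwuz → ruwuzar.

ruwuzar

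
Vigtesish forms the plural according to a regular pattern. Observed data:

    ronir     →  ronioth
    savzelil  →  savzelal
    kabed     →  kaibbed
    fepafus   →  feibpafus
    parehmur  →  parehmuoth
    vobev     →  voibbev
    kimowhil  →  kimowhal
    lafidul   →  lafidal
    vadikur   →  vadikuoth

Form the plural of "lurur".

ronir and kimowhil both have last vowel 'i' yet inflect differently (ronioth, kimowhal), so the last vowel is not what conditions the rule; the final letter is.
"lurur" ends in -r. The stems ending in -r (ronir → ronioth, parehmur → parehmuoth, vadikur → vadikuoth) drop the final letter and add -oth.
The other patterns: stems ending in -l change the last vowel to 'a'; stems ending in -d, -s or -v insert -ib- after the first vowel.
So lurur → luruoth.

luruoth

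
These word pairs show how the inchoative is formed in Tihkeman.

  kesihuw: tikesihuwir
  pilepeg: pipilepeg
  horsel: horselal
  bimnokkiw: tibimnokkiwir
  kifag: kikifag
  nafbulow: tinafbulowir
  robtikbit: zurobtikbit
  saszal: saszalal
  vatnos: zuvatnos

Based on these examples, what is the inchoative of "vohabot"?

"vohabot" ends in -t. The one such stem in the data (robtikbit → zurobtikbit) adds the prefix zu-, so the same rule applies.
So vohabot → zuvohabot.

zuvohabot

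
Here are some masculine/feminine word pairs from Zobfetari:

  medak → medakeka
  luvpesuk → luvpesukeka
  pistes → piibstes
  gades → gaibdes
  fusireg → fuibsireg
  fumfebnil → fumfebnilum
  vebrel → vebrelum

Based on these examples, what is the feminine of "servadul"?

"servadul" ends in -l. The stems ending in -l (fumfebnil → fumfebnilum, vebrel → vebrelum) add -um.
The other patterns: stems ending in -k add -eka; stems ending in -g or -s insert -ib- after the first vowel.
So servadul → servadulum.

servadulum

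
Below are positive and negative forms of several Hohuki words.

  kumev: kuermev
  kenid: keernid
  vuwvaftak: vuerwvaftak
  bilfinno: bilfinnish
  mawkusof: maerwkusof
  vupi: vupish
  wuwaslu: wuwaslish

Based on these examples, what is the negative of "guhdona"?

guhdonish

bilfinno and mawkusof both have last vowel 'o' yet inflect differently (bilfinnish, maerwkusof), so the last vowel is not what conditions the rule; whether the stem ends in a vowel or a consonant is.
"guhdona" ends in a vowel. The stems ending in a vowel (bilfinno → bilfinnish, wuwaslu → wuwaslish, vupi → vupish) drop the final letter and add -ish.
So guhdona → guhdonish.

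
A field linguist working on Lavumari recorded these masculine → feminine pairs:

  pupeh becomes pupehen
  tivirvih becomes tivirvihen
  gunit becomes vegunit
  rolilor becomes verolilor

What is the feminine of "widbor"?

vewidbor

"widbor" ends in -r. The one such stem in the data (rolilor → verolilor) adds the prefix ve-, so the same rule applies.
The other pattern: stems ending in -h add -en.
So widbor → vewidbor.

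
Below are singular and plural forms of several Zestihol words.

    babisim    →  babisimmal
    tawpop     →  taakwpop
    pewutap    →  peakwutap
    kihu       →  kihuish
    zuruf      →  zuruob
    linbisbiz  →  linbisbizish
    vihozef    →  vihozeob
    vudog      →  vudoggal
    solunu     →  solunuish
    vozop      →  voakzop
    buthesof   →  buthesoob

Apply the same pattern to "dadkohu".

"dadkohu" ends in -u. The stems ending in -u (kihu → kihuish, solunu → solunuish) add -ish.
So dadkohu → dadkohuish.

dadkohuish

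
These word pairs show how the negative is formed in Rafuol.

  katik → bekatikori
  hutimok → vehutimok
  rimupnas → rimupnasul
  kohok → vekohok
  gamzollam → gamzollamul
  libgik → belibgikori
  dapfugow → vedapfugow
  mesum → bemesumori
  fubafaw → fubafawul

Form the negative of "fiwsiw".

dapfugow and fubafaw both end in -w yet inflect differently (vedapfugow, fubafawul), so the final letter is not what conditions the rule; the last vowel is.
"fiwsiw" has last vowel 'i'. The stems whose last vowel is 'i' (katik → bekatikori, libgik → belibgikori) add be- … -ori around the stem.
So fiwsiw → befiwsiwori.

befiwsiwori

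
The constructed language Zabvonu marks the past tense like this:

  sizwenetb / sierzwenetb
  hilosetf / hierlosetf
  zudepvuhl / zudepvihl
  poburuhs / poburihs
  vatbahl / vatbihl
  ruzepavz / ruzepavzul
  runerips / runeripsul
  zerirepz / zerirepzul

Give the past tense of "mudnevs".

mudnevsul

poburuhs and runerips both end in -s yet inflect differently (poburihs, runeripsul), so the final letter is not what conditions the rule; the second-to-last letter is.
"mudnevs" has second-to-last letter 'v'. The one such stem in the data (ruzepavz → ruzepavzul) adds -ul, so the same rule applies.
The other patterns: stems whose second-to-last letter is 't' insert -er- after the first vowel; stems whose second-to-last letter is 'h' change the last vowel to 'i'.
So mudnevs → mudnevsul.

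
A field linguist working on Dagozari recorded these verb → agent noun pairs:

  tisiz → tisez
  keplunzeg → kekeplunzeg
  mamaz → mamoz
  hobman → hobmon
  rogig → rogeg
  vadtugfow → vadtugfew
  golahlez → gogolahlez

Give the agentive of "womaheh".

golahlez and mamaz both end in -z yet inflect differently (gogolahlez, mamoz), so the final letter is not what conditions the rule; the last vowel is.
"womaheh" has last vowel 'e'. The stems whose last vowel is 'e' (keplunzeg → kekeplunzeg, golahlez → gogolahlez) repeat the first consonant+vowel as a prefix.
The other patterns: stems whose last vowel is 'a' change the last vowel to 'o'; stems whose last vowel is 'i' or 'o' change the last vowel to 'e'.
So womaheh → wowomaheh.

wowomaheh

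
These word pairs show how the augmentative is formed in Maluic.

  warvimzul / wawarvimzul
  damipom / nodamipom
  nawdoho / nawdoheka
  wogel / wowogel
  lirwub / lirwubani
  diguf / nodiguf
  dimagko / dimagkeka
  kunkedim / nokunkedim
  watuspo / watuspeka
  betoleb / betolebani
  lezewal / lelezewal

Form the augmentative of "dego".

degeka

wogel and betoleb both have last vowel 'e' yet inflect differently (wowogel, betolebani), so the last vowel is not what conditions the rule; the final letter is.
"dego" ends in -o. The stems ending in -o (watuspo → watuspeka, dimagko → dimagkeka, nawdoho → nawdoheka) drop the final letter and add -eka.
So dego → degeka.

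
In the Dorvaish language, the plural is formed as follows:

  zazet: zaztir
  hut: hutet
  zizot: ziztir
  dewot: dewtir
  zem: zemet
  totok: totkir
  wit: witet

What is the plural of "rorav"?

"rorav" has 2 vowels. The stems with 2 vowels (zazet → zaztir, zizot → ziztir, totok → totkir) delete the last vowel and add -ir.
So rorav → rorvir.

rorvir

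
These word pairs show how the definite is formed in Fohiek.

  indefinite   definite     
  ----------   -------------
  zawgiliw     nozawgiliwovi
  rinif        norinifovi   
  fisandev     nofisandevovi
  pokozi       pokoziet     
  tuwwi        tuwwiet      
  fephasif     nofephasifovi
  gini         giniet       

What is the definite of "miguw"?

"miguw" ends in -w. The one such stem in the data (zawgiliw → nozawgiliwovi) adds no- … -ovi around the stem, so the same rule applies.
The other pattern: stems ending in -i add -et.
So miguw → nomiguwovi.

nomiguwovi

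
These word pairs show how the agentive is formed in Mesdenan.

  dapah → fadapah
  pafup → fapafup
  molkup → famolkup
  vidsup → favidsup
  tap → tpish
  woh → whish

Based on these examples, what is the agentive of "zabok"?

fazabok

pafup and tap both end in -p yet inflect differently (fapafup, tpish), so the final letter is not what conditions the rule; the number of vowels is.
"zabok" has 2 vowels. The stems with 2 vowels (dapah → fadapah, pafup → fapafup, molkup → famolkup) add the prefix fa-.
So zabok → fazabok.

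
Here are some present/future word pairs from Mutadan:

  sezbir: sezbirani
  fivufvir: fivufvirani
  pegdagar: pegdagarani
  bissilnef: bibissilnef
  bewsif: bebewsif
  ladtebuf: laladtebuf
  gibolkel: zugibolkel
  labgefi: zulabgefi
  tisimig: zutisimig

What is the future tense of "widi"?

sezbir and bewsif both have last vowel 'i' yet inflect differently (sezbirani, bebewsif), so the last vowel is not what conditions the rule; the final letter is.
"widi" ends in -i. The one such stem in the data (labgefi → zulabgefi) adds the prefix zu-, so the same rule applies.
The other patterns: stems ending in -r add -ani; stems ending in -f repeat the first consonant+vowel as a prefix.
So widi → zuwidi.

zuwidi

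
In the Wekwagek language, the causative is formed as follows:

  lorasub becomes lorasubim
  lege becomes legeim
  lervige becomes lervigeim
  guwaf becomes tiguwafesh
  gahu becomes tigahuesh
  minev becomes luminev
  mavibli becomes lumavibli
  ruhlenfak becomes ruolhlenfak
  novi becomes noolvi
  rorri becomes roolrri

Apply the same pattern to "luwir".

luwirim

mavibli and novi both end in -i yet inflect differently (lumavibli, noolvi), so the final letter is not what conditions the rule; the first letter is.
"luwir" begins with l-. The stems beginning with l- (lorasub → lorasubim, lege → legeim, lervige → lervigeim) add -im.
So luwir → luwirim.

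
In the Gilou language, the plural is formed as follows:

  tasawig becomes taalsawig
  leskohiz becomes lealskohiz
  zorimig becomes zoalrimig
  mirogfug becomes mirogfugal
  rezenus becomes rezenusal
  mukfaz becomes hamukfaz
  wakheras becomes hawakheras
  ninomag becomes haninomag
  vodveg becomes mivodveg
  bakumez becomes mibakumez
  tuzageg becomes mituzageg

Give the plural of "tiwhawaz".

hatiwhawaz

tasawig and mirogfug both end in -g yet inflect differently (taalsawig, mirogfugal), so the final letter is not what conditions the rule; the last vowel is.
"tiwhawaz" has last vowel 'a'. The stems whose last vowel is 'a' (mukfaz → hamukfaz, wakheras → hawakheras, ninomag → haninomag) add the prefix ha-.
The other patterns: stems whose last vowel is 'i' insert -al- after the first vowel; stems whose last vowel is 'u' add -al; stems whose last vowel is 'e' add the prefix mi-.
So tiwhawaz → hatiwhawaz.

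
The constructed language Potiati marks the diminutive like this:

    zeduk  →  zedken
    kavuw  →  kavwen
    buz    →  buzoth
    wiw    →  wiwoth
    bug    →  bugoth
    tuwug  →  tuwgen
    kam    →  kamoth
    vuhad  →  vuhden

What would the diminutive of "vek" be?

vekoth

"vek" has 1 vowel. The stems with 1 vowel (kam → kamoth, wiw → wiwoth, buz → buzoth) add -oth.
The other pattern: stems with 2 vowels delete the last vowel and add -en.
So vek → vekoth.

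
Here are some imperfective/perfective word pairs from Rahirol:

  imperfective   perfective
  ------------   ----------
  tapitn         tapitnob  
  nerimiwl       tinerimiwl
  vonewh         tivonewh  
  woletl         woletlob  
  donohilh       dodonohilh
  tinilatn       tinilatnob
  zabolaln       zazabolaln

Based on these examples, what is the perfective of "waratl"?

tinilatn and zabolaln both end in -n yet inflect differently (tinilatnob, zazabolaln), so the final letter is not what conditions the rule; the second-to-last letter is.
"waratl" has second-to-last letter 't'. The stems whose second-to-last letter is 't' (tinilatn → tinilatnob, tapitn → tapitnob, woletl → woletlob) add -ob.
The other patterns: stems whose second-to-last letter is 'l' repeat the first consonant+vowel as a prefix; stems whose second-to-last letter is 'w' add the prefix ti-.
So waratl → waratlob.

waratlob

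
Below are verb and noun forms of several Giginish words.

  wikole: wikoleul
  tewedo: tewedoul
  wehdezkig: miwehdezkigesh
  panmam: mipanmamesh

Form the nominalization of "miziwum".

wikole and wehdezkig both begin with w- yet inflect differently (wikoleul, miwehdezkigesh), so the first letter is not what conditions the rule; whether the stem ends in a vowel or a consonant is.
"miziwum" ends in a consonant. The stems ending in a consonant (wehdezkig → miwehdezkigesh, panmam → mipanmamesh) add mi- … -esh around the stem.
So miziwum → mimiziwumesh.

mimiziwumesh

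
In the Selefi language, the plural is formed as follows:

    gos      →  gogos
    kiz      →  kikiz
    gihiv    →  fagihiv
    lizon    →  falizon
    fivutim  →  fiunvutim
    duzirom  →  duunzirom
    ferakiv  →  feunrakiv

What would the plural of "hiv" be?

hihiv

"hiv" has 1 vowel. The stems with 1 vowel (gos → gogos, kiz → kikiz) repeat the first consonant+vowel as a prefix.
The other patterns: stems with 2 vowels add the prefix fa-; stems with 3 vowels insert -un- after the first vowel.
So hiv → hihiv.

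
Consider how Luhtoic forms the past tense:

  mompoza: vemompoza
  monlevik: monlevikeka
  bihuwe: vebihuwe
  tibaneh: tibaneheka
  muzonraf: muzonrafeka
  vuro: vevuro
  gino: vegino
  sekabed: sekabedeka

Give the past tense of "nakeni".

"nakeni" ends in a vowel. The stems ending in a vowel (mompoza → vemompoza, vuro → vevuro, bihuwe → vebihuwe) add the prefix ve-.
So nakeni → venakeni.

venakeni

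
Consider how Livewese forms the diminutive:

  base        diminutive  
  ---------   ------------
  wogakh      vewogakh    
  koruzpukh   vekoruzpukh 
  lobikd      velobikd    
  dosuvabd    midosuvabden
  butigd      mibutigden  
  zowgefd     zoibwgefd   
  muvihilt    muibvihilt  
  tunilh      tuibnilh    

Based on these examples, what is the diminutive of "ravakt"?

lobikd and dosuvabd both end in -d yet inflect differently (velobikd, midosuvabden), so the final letter is not what conditions the rule; the second-to-last letter is.
"ravakt" has second-to-last letter 'k'. The stems whose second-to-last letter is 'k' (wogakh → vewogakh, koruzpukh → vekoruzpukh, lobikd → velobikd) add the prefix ve-.
So ravakt → veravakt.

veravakt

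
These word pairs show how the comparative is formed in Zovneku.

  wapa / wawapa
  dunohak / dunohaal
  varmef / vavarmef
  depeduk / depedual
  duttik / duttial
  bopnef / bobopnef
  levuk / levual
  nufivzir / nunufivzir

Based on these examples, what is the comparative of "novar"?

nonovar

"novar" ends in -r. The one such stem in the data (nufivzir → nunufivzir) repeats the first consonant+vowel as a prefix (as do varmef, wapa), so the same rule applies.
So novar → nonovar.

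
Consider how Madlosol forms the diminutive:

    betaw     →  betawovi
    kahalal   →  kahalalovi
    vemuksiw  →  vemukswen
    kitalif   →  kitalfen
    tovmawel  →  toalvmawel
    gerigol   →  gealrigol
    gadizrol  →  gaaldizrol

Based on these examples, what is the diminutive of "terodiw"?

betaw and vemuksiw both end in -w yet inflect differently (betawovi, vemukswen), so the final letter is not what conditions the rule; the last vowel is.
"terodiw" has last vowel 'i'. The stems whose last vowel is 'i' (vemuksiw → vemukswen, kitalif → kitalfen) delete the last vowel and add -en.
So terodiw → terodwen.

terodwen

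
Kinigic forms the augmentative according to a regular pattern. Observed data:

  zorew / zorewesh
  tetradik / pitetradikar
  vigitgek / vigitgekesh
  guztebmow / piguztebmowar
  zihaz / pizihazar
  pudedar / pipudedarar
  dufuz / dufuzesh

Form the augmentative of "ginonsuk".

vigitgek and tetradik both end in -k yet inflect differently (vigitgekesh, pitetradikar), so the final letter is not what conditions the rule; the last vowel is.
"ginonsuk" has last vowel 'u'. The one such stem in the data (dufuz → dufuzesh) adds -esh, so the same rule applies.
The other pattern: stems whose last vowel is 'a', 'i' or 'o' add pi- … -ar around the stem.
So ginonsuk → ginonsukesh.

ginonsukesh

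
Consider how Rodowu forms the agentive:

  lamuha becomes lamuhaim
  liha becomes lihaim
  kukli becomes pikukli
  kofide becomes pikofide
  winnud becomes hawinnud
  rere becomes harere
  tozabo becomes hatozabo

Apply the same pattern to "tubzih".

kofide and rere both end in -e yet inflect differently (pikofide, harere), so the final letter is not what conditions the rule; the first letter is.
"tubzih" begins with t-. The one such stem in the data (tozabo → hatozabo) adds the prefix ha-, so the same rule applies.
The other patterns: stems beginning with l- add -im; stems beginning with k- add the prefix pi-.
So tubzih → hatubzih.

hatubzih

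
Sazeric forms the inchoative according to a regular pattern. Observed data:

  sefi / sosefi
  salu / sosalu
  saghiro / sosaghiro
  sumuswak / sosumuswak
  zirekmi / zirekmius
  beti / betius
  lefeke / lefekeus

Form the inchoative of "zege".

zegeus

"zege" begins with z-. The one such stem in the data (zirekmi → zirekmius) adds -us, so the same rule applies.
The other pattern: stems beginning with s- add the prefix so-.
So zege → zegeus.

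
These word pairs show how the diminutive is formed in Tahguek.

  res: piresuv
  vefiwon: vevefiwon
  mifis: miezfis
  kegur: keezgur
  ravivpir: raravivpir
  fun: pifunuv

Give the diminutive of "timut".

tiezmut

res and mifis both end in -s yet inflect differently (piresuv, miezfis), so the final letter is not what conditions the rule; the number of vowels is.
"timut" has 2 vowels. The stems with 2 vowels (kegur → keezgur, mifis → miezfis) insert -ez- after the first vowel.
So timut → tiezmut.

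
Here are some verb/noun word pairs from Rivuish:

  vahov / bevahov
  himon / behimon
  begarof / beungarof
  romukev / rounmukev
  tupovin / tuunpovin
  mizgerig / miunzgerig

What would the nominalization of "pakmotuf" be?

"pakmotuf" has 3 vowels. The stems with 3 vowels (begarof → beungarof, romukev → rounmukev, tupovin → tuunpovin) insert -un- after the first vowel.
The other pattern: stems with 2 vowels add the prefix be-.
So pakmotuf → paunkmotuf.

paunkmotuf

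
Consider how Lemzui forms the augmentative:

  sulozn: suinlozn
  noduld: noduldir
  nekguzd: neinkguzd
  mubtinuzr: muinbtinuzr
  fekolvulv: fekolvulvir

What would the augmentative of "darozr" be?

dainrozr

noduld and nekguzd both end in -d yet inflect differently (noduldir, neinkguzd), so the final letter is not what conditions the rule; the second-to-last letter is.
"darozr" has second-to-last letter 'z'. The stems whose second-to-last letter is 'z' (sulozn → suinlozn, nekguzd → neinkguzd, mubtinuzr → muinbtinuzr) insert -in- after the first vowel.
So darozr → dainrozr.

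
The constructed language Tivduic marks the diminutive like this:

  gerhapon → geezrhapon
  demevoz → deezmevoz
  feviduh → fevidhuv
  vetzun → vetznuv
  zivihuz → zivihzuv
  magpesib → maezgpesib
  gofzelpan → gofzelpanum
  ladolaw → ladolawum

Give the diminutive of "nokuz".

nokzuv

vetzun and gofzelpan both end in -n yet inflect differently (vetznuv, gofzelpanum), so the final letter is not what conditions the rule; the last vowel is.
"nokuz" has last vowel 'u'. The stems whose last vowel is 'u' (feviduh → fevidhuv, zivihuz → zivihzuv, vetzun → vetznuv) delete the last vowel and add -uv.
So nokuz → nokzuv.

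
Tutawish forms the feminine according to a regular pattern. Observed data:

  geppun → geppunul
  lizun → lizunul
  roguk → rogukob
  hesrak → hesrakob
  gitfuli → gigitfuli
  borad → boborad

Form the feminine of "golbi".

gogolbi

geppun and roguk both have last vowel 'u' yet inflect differently (geppunul, rogukob), so the last vowel is not what conditions the rule; the final letter is.
"golbi" ends in -i. The one such stem in the data (gitfuli → gigitfuli) repeats the first consonant+vowel as a prefix (as does borad), so the same rule applies.
The other patterns: stems ending in -n add -ul; stems ending in -k add -ob.
So golbi → gogolbi.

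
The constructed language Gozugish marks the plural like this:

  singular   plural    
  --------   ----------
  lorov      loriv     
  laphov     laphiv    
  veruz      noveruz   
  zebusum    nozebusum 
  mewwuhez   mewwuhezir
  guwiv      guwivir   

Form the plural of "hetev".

hetevir

veruz and mewwuhez both end in -z yet inflect differently (noveruz, mewwuhezir), so the final letter is not what conditions the rule; the last vowel is.
"hetev" has last vowel 'e'. The one such stem in the data (mewwuhez → mewwuhezir) adds -ir, so the same rule applies.
So hetev → hetevir.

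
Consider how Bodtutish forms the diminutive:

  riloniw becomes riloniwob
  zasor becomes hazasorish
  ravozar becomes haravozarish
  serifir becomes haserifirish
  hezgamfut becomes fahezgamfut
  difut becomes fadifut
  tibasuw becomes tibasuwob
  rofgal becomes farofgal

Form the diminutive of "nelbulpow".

nelbulpowob

serifir and riloniw both have last vowel 'i' yet inflect differently (haserifirish, riloniwob), so the last vowel is not what conditions the rule; the final letter is.
"nelbulpow" ends in -w. The stems ending in -w (riloniw → riloniwob, tibasuw → tibasuwob) add -ob.
The other patterns: stems ending in -r add ha- … -ish around the stem; stems ending in -l or -t add the prefix fa-.
So nelbulpow → nelbulpowob.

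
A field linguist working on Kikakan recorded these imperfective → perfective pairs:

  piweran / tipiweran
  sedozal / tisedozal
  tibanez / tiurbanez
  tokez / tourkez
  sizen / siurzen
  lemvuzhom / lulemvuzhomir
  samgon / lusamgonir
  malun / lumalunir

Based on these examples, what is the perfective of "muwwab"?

piweran and sizen both end in -n yet inflect differently (tipiweran, siurzen), so the final letter is not what conditions the rule; the last vowel is.
"muwwab" has last vowel 'a'. The stems whose last vowel is 'a' (piweran → tipiweran, sedozal → tisedozal) add the prefix ti-.
The other patterns: stems whose last vowel is 'e' insert -ur- after the first vowel; stems whose last vowel is 'o' or 'u' add lu- … -ir around the stem.
So muwwab → timuwwab.

timuwwab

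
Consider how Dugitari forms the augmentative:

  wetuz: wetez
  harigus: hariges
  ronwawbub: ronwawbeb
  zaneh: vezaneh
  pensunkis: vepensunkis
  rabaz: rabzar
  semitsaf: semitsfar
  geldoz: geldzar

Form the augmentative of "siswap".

siswpar

"siswap" has last vowel 'a'. The stems whose last vowel is 'a' (rabaz → rabzar, semitsaf → semitsfar) delete the last vowel and add -ar.
The other patterns: stems whose last vowel is 'u' change the last vowel to 'e'; stems whose last vowel is 'e' or 'i' add the prefix ve-.
So siswap → siswpar.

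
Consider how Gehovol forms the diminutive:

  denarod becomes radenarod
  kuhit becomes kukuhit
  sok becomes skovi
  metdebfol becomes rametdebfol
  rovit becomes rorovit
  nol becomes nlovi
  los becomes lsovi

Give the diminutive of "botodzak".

nol and metdebfol both end in -l yet inflect differently (nlovi, rametdebfol), so the final letter is not what conditions the rule; the number of vowels is.
"botodzak" has 3 vowels. The stems with 3 vowels (denarod → radenarod, metdebfol → rametdebfol) add the prefix ra-.
So botodzak → rabotodzak.

rabotodzak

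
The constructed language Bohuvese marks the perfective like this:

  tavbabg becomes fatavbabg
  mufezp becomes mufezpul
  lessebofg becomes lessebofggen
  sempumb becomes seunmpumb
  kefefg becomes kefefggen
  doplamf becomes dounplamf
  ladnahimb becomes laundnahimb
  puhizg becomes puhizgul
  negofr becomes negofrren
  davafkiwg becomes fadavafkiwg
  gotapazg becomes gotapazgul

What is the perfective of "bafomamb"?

lessebofg and gotapazg both end in -g yet inflect differently (lessebofggen, gotapazgul), so the final letter is not what conditions the rule; the second-to-last letter is.
"bafomamb" has second-to-last letter 'm'. The stems whose second-to-last letter is 'm' (sempumb → seunmpumb, ladnahimb → laundnahimb, doplamf → dounplamf) insert -un- after the first vowel.
So bafomamb → baunfomamb.

baunfomamb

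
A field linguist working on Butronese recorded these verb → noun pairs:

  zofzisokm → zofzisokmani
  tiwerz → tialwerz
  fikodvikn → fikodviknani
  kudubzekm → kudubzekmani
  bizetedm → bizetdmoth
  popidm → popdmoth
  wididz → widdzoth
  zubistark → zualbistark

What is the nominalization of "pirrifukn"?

popidm and kudubzekm both end in -m yet inflect differently (popdmoth, kudubzekmani), so the final letter is not what conditions the rule; the second-to-last letter is.
"pirrifukn" has second-to-last letter 'k'. The stems whose second-to-last letter is 'k' (kudubzekm → kudubzekmani, zofzisokm → zofzisokmani, fikodvikn → fikodviknani) add -ani.
The other patterns: stems whose second-to-last letter is 'd' delete the last vowel and add -oth; stems whose second-to-last letter is 'r' insert -al- after the first vowel.
So pirrifukn → pirrifuknani.

pirrifuknani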